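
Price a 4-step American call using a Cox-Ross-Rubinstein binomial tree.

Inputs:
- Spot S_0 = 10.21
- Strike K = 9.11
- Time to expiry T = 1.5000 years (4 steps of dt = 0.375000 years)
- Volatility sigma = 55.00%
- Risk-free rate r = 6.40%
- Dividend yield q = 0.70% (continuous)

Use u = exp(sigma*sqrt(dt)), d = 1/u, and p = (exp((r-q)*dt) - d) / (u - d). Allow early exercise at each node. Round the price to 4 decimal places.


Answer: Price = V(0,0) = 3.4404

Derivation:
dt = T/N = 0.375000
u = exp(sigma*sqrt(dt)) = 1.400466; d = 1/u = 0.714048
p = (exp((r-q)*dt) - d) / (u - d) = 0.448061
Discount per step: exp(-r*dt) = 0.976286
Stock lattice S(k, i) with i counting down-moves:
  k=0: S(0,0) = 10.2100
  k=1: S(1,0) = 14.2988; S(1,1) = 7.2904
  k=2: S(2,0) = 20.0249; S(2,1) = 10.2100; S(2,2) = 5.2057
  k=3: S(3,0) = 28.0442; S(3,1) = 14.2988; S(3,2) = 7.2904; S(3,3) = 3.7171
  k=4: S(4,0) = 39.2750; S(4,1) = 20.0249; S(4,2) = 10.2100; S(4,3) = 5.2057; S(4,4) = 2.6542
Terminal payoffs V(N, i) = max(S_T - K, 0):
  V(4,0) = 30.164953; V(4,1) = 10.914916; V(4,2) = 1.100000; V(4,3) = 0.000000; V(4,4) = 0.000000
Backward induction: V(k, i) = exp(-r*dt) * [p * V(k+1, i) + (1-p) * V(k+1, i+1)]; then take max(V_cont, immediate exercise) for American.
  V(3,0) = exp(-r*dt) * [p*30.164953 + (1-p)*10.914916] = 19.076726; exercise = 18.934209; V(3,0) = max -> 19.076726
  V(3,1) = exp(-r*dt) * [p*10.914916 + (1-p)*1.100000] = 5.367307; exercise = 5.188755; V(3,1) = max -> 5.367307
  V(3,2) = exp(-r*dt) * [p*1.100000 + (1-p)*0.000000] = 0.481179; exercise = 0.000000; V(3,2) = max -> 0.481179
  V(3,3) = exp(-r*dt) * [p*0.000000 + (1-p)*0.000000] = 0.000000; exercise = 0.000000; V(3,3) = max -> 0.000000
  V(2,0) = exp(-r*dt) * [p*19.076726 + (1-p)*5.367307] = 11.237012; exercise = 10.914916; V(2,0) = max -> 11.237012
  V(2,1) = exp(-r*dt) * [p*5.367307 + (1-p)*0.481179] = 2.607134; exercise = 1.100000; V(2,1) = max -> 2.607134
  V(2,2) = exp(-r*dt) * [p*0.481179 + (1-p)*0.000000] = 0.210485; exercise = 0.000000; V(2,2) = max -> 0.210485
  V(1,0) = exp(-r*dt) * [p*11.237012 + (1-p)*2.607134] = 6.320323; exercise = 5.188755; V(1,0) = max -> 6.320323
  V(1,1) = exp(-r*dt) * [p*2.607134 + (1-p)*0.210485] = 1.253873; exercise = 0.000000; V(1,1) = max -> 1.253873
  V(0,0) = exp(-r*dt) * [p*6.320323 + (1-p)*1.253873] = 3.440383; exercise = 1.100000; V(0,0) = max -> 3.440383


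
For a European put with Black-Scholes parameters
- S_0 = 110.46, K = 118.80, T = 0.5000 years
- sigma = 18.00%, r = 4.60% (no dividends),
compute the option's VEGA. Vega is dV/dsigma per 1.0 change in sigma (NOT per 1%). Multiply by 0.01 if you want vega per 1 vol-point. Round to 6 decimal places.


Answer: Vega = 29.532842

Derivation:
d1 = -0.3275314089; d2 = -0.4548106295
phi(d1) = 0.3781074195; exp(-qT) = 1.0000000000; exp(-rT) = 0.9772624838
Vega = S * exp(-qT) * phi(d1) * sqrt(T) = 110.4600 * 1.0000000000 * 0.3781074195 * 0.7071067812 = 29.532842


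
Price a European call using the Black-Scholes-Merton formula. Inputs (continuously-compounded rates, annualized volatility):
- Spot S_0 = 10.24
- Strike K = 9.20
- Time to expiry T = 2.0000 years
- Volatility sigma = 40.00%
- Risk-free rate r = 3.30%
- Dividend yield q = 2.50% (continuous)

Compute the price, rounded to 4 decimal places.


d1 = (ln(S/K) + (r - q + 0.5*sigma^2) * T) / (sigma * sqrt(T)) = 0.50045153
d2 = d1 - sigma * sqrt(T) = -0.06523390
exp(-rT) = 0.93613086; exp(-qT) = 0.95122942
C = S_0 * exp(-qT) * N(d1) - K * exp(-rT) * N(d2)
N(d1) = 0.69162141; N(d2) = 0.47399389
C = 10.2400 * 0.95122942 * 0.69162141 - 9.2000 * 0.93613086 * 0.47399389 = 2.6546

Answer: Price = 2.6546


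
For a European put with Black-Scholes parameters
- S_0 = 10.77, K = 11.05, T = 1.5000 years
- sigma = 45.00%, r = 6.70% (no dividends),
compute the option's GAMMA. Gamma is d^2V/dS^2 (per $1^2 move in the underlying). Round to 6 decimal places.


d1 = 0.4113492777; d2 = -0.1397859144
phi(d1) = 0.3665784798; exp(-qT) = 1.0000000000; exp(-rT) = 0.9043851124
Gamma = exp(-qT) * phi(d1) / (S * sigma * sqrt(T)) = 1.0000000000 * 0.3665784798 / (10.7700 * 0.4500 * 1.2247448714) = 0.061758

Answer: Gamma = 0.061758


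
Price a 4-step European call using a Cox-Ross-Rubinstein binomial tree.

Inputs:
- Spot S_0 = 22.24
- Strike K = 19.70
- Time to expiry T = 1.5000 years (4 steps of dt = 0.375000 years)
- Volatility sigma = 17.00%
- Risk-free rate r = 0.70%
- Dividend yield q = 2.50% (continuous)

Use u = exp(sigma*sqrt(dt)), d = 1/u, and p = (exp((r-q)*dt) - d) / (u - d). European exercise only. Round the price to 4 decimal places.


Answer: Price = V(0,0) = 2.9101

Derivation:
dt = T/N = 0.375000
u = exp(sigma*sqrt(dt)) = 1.109715; d = 1/u = 0.901132
p = (exp((r-q)*dt) - d) / (u - d) = 0.441745
Discount per step: exp(-r*dt) = 0.997378
Stock lattice S(k, i) with i counting down-moves:
  k=0: S(0,0) = 22.2400
  k=1: S(1,0) = 24.6801; S(1,1) = 20.0412
  k=2: S(2,0) = 27.3878; S(2,1) = 22.2400; S(2,2) = 18.0598
  k=3: S(3,0) = 30.3927; S(3,1) = 24.6801; S(3,2) = 20.0412; S(3,3) = 16.2742
  k=4: S(4,0) = 33.7272; S(4,1) = 27.3878; S(4,2) = 22.2400; S(4,3) = 18.0598; S(4,4) = 14.6652
Terminal payoffs V(N, i) = max(S_T - K, 0):
  V(4,0) = 14.027237; V(4,1) = 7.687839; V(4,2) = 2.540000; V(4,3) = 0.000000; V(4,4) = 0.000000
Backward induction: V(k, i) = exp(-r*dt) * [p * V(k+1, i) + (1-p) * V(k+1, i+1)].
  V(3,0) = exp(-r*dt) * [p*14.027237 + (1-p)*7.687839] = 10.460743
  V(3,1) = exp(-r*dt) * [p*7.687839 + (1-p)*2.540000] = 4.801414
  V(3,2) = exp(-r*dt) * [p*2.540000 + (1-p)*0.000000] = 1.119092
  V(3,3) = exp(-r*dt) * [p*0.000000 + (1-p)*0.000000] = 0.000000
  V(2,0) = exp(-r*dt) * [p*10.460743 + (1-p)*4.801414] = 7.282256
  V(2,1) = exp(-r*dt) * [p*4.801414 + (1-p)*1.119092] = 2.738543
  V(2,2) = exp(-r*dt) * [p*1.119092 + (1-p)*0.000000] = 0.493058
  V(1,0) = exp(-r*dt) * [p*7.282256 + (1-p)*2.738543] = 4.733266
  V(1,1) = exp(-r*dt) * [p*2.738543 + (1-p)*0.493058] = 1.481097
  V(0,0) = exp(-r*dt) * [p*4.733266 + (1-p)*1.481097] = 2.910079


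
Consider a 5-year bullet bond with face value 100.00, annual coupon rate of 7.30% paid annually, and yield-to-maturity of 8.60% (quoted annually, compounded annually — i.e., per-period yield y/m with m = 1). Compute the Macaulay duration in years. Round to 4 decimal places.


Answer: Macaulay duration = 4.3455 years

Derivation:
Coupon per period c = face * coupon_rate / m = 7.300000
Periods per year m = 1; per-period yield y/m = 0.086000
Number of cashflows N = 5
Cashflows (t years, CF_t, discount factor 1/(1+y/m)^(m*t), PV):
  t = 1.0000: CF_t = 7.300000, DF = 0.920810, PV = 6.721915
  t = 2.0000: CF_t = 7.300000, DF = 0.847892, PV = 6.189609
  t = 3.0000: CF_t = 7.300000, DF = 0.780747, PV = 5.699456
  t = 4.0000: CF_t = 7.300000, DF = 0.718920, PV = 5.248118
  t = 5.0000: CF_t = 107.300000, DF = 0.661989, PV = 71.031436
Price P = sum_t PV_t = 94.890534
Macaulay numerator sum_t t * PV_t:
  t * PV_t at t = 1.0000: 6.721915
  t * PV_t at t = 2.0000: 12.379218
  t * PV_t at t = 3.0000: 17.098367
  t * PV_t at t = 4.0000: 20.992470
  t * PV_t at t = 5.0000: 355.157181
Macaulay duration D = (sum_t t * PV_t) / P = 412.349152 / 94.890534 = 4.345525


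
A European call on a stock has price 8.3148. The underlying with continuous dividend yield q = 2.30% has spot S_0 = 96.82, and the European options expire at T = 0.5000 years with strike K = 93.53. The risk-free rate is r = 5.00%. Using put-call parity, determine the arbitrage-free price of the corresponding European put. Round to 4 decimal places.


Answer: Put price = 3.8226

Derivation:
Put-call parity: C - P = S_0 * exp(-qT) - K * exp(-rT).
S_0 * exp(-qT) = 96.8200 * 0.98856587 = 95.71294775
K * exp(-rT) = 93.5300 * 0.97530991 = 91.22073607
P = C - S*exp(-qT) + K*exp(-rT)
P = 8.3148 - 95.71294775 + 91.22073607 = 3.8226


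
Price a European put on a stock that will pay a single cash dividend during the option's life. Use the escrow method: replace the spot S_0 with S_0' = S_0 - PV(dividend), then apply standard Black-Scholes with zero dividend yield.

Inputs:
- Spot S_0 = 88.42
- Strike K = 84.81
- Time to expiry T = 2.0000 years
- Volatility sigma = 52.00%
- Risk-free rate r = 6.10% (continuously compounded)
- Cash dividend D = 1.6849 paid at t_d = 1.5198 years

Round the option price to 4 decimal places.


Answer: Price = 17.7610

Derivation:
PV(D) = D * exp(-r * t_d) = 1.6849 * 0.91145979 = 1.53571860
S_0' = S_0 - PV(D) = 88.4200 - 1.53571860 = 86.88428140
d1 = (ln(S_0'/K) + (r + sigma^2/2)*T) / (sigma*sqrt(T)) = 0.56645192
d2 = d1 - sigma*sqrt(T) = -0.16893913
exp(-rT) = 0.88514837
N(-d1) = 0.28554330; N(-d2) = 0.56707774
P = K * exp(-rT) * N(-d2) - S_0' * N(-d1) = 84.8100 * 0.88514837 * 0.56707774 - 86.88428140 * 0.28554330 = 17.7610


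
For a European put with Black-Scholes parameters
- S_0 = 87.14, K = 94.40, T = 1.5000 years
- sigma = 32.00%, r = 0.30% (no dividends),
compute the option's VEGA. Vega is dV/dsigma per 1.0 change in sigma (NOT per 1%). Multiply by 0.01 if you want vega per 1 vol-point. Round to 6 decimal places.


Answer: Vega = 42.576598

Derivation:
d1 = 0.0032530947; d2 = -0.3886652641
phi(d1) = 0.3989401695; exp(-qT) = 1.0000000000; exp(-rT) = 0.9955101098
Vega = S * exp(-qT) * phi(d1) * sqrt(T) = 87.1400 * 1.0000000000 * 0.3989401695 * 1.2247448714 = 42.576598


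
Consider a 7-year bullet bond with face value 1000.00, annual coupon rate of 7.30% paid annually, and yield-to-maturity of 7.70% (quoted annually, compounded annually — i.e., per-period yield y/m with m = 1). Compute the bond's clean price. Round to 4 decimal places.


Answer: Price = 978.9591

Derivation:
Coupon per period c = face * coupon_rate / m = 73.000000
Periods per year m = 1; per-period yield y/m = 0.077000
Number of cashflows N = 7
Cashflows (t years, CF_t, discount factor 1/(1+y/m)^(m*t), PV):
  t = 1.0000: CF_t = 73.000000, DF = 0.928505, PV = 67.780873
  t = 2.0000: CF_t = 73.000000, DF = 0.862122, PV = 62.934887
  t = 3.0000: CF_t = 73.000000, DF = 0.800484, PV = 58.435364
  t = 4.0000: CF_t = 73.000000, DF = 0.743254, PV = 54.257533
  t = 5.0000: CF_t = 73.000000, DF = 0.690115, PV = 50.378397
  t = 6.0000: CF_t = 73.000000, DF = 0.640775, PV = 46.776599
  t = 7.0000: CF_t = 1073.000000, DF = 0.594963, PV = 638.395473
Price P = sum_t PV_t = 978.959125


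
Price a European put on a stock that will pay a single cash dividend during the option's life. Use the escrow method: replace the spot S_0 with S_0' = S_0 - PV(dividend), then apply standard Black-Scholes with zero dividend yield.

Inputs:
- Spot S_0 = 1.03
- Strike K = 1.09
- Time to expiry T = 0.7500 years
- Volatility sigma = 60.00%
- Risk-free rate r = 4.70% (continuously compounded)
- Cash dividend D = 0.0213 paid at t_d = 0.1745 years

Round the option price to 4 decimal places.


Answer: Price = 0.2336

Derivation:
PV(D) = D * exp(-r * t_d) = 0.0213 * 0.99183204 = 0.02112602
S_0' = S_0 - PV(D) = 1.0300 - 0.02112602 = 1.00887398
d1 = (ln(S_0'/K) + (r + sigma^2/2)*T) / (sigma*sqrt(T)) = 0.17879987
d2 = d1 - sigma*sqrt(T) = -0.34081537
exp(-rT) = 0.96536405
N(-d1) = 0.42904742; N(-d2) = 0.63337871
P = K * exp(-rT) * N(-d2) - S_0' * N(-d1) = 1.0900 * 0.96536405 * 0.63337871 - 1.00887398 * 0.42904742 = 0.2336


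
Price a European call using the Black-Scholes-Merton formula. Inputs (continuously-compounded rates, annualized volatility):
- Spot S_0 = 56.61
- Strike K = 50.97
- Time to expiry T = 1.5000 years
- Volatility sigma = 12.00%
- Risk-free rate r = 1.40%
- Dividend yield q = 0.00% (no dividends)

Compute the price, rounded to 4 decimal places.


d1 = (ln(S/K) + (r - q + 0.5*sigma^2) * T) / (sigma * sqrt(T)) = 0.93045517
d2 = d1 - sigma * sqrt(T) = 0.78348579
exp(-rT) = 0.97921896; exp(-qT) = 1.00000000
C = S_0 * exp(-qT) * N(d1) - K * exp(-rT) * N(d2)
N(d1) = 0.82393227; N(d2) = 0.78332905
C = 56.6100 * 1.00000000 * 0.82393227 - 50.9700 * 0.97921896 * 0.78332905 = 7.5462

Answer: Price = 7.5462


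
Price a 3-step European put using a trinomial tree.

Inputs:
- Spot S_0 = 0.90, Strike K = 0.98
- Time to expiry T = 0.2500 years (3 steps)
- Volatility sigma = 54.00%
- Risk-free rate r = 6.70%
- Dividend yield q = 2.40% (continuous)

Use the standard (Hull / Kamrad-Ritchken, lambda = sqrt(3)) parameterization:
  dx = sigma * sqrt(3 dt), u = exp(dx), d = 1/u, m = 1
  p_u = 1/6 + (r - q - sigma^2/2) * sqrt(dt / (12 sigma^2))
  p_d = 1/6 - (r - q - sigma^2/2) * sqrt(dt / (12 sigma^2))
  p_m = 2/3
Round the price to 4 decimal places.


Answer: Price = V(0,0) = 0.1397

Derivation:
dt = T/N = 0.083333; dx = sigma*sqrt(3*dt) = 0.270000
u = exp(dx) = 1.309964; d = 1/u = 0.763379
p_u = 0.150802, p_m = 0.666667, p_d = 0.182531
Discount per step: exp(-r*dt) = 0.994432
Stock lattice S(k, j) with j the centered position index:
  k=0: S(0,+0) = 0.9000
  k=1: S(1,-1) = 0.6870; S(1,+0) = 0.9000; S(1,+1) = 1.1790
  k=2: S(2,-2) = 0.5245; S(2,-1) = 0.6870; S(2,+0) = 0.9000; S(2,+1) = 1.1790; S(2,+2) = 1.5444
  k=3: S(3,-3) = 0.4004; S(3,-2) = 0.5245; S(3,-1) = 0.6870; S(3,+0) = 0.9000; S(3,+1) = 1.1790; S(3,+2) = 1.5444; S(3,+3) = 2.0231
Terminal payoffs V(N, j) = max(K - S_T, 0):
  V(3,-3) = 0.579628; V(3,-2) = 0.455527; V(3,-1) = 0.292958; V(3,+0) = 0.080000; V(3,+1) = 0.000000; V(3,+2) = 0.000000; V(3,+3) = 0.000000
Backward induction: V(k, j) = exp(-r*dt) * [p_u * V(k+1, j+1) + p_m * V(k+1, j) + p_d * V(k+1, j-1)]
  V(2,-2) = exp(-r*dt) * [p_u*0.292958 + p_m*0.455527 + p_d*0.579628] = 0.451137
  V(2,-1) = exp(-r*dt) * [p_u*0.080000 + p_m*0.292958 + p_d*0.455527] = 0.288900
  V(2,+0) = exp(-r*dt) * [p_u*0.000000 + p_m*0.080000 + p_d*0.292958] = 0.106213
  V(2,+1) = exp(-r*dt) * [p_u*0.000000 + p_m*0.000000 + p_d*0.080000] = 0.014521
  V(2,+2) = exp(-r*dt) * [p_u*0.000000 + p_m*0.000000 + p_d*0.000000] = 0.000000
  V(1,-1) = exp(-r*dt) * [p_u*0.106213 + p_m*0.288900 + p_d*0.451137] = 0.289344
  V(1,+0) = exp(-r*dt) * [p_u*0.014521 + p_m*0.106213 + p_d*0.288900] = 0.125031
  V(1,+1) = exp(-r*dt) * [p_u*0.000000 + p_m*0.014521 + p_d*0.106213] = 0.028906
  V(0,+0) = exp(-r*dt) * [p_u*0.028906 + p_m*0.125031 + p_d*0.289344] = 0.139745


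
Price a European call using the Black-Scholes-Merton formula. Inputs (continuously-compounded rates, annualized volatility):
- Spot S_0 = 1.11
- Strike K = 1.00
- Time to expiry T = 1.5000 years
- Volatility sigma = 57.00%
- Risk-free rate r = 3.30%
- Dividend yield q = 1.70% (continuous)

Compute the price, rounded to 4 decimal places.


d1 = (ln(S/K) + (r - q + 0.5*sigma^2) * T) / (sigma * sqrt(T)) = 0.53292161
d2 = d1 - sigma * sqrt(T) = -0.16518297
exp(-rT) = 0.95170516; exp(-qT) = 0.97482238
C = S_0 * exp(-qT) * N(d1) - K * exp(-rT) * N(d2)
N(d1) = 0.70295608; N(d2) = 0.43439999
C = 1.1100 * 0.97482238 * 0.70295608 - 1.0000 * 0.95170516 * 0.43439999 = 0.3472

Answer: Price = 0.3472


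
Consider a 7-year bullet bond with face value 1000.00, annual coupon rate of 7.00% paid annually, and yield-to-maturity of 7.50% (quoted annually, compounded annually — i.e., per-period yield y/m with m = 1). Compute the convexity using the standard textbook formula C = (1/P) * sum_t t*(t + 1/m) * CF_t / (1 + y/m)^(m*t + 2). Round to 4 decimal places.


Coupon per period c = face * coupon_rate / m = 70.000000
Periods per year m = 1; per-period yield y/m = 0.075000
Number of cashflows N = 7
Cashflows (t years, CF_t, discount factor 1/(1+y/m)^(m*t), PV):
  t = 1.0000: CF_t = 70.000000, DF = 0.930233, PV = 65.116279
  t = 2.0000: CF_t = 70.000000, DF = 0.865333, PV = 60.573283
  t = 3.0000: CF_t = 70.000000, DF = 0.804961, PV = 56.347240
  t = 4.0000: CF_t = 70.000000, DF = 0.748801, PV = 52.416037
  t = 5.0000: CF_t = 70.000000, DF = 0.696559, PV = 48.759104
  t = 6.0000: CF_t = 70.000000, DF = 0.647962, PV = 45.357306
  t = 7.0000: CF_t = 1070.000000, DF = 0.602755, PV = 644.947744
Price P = sum_t PV_t = 973.516993
Convexity numerator sum_t t*(t + 1/m) * CF_t / (1+y/m)^(m*t + 2):
  t = 1.0000: term = 112.694480
  t = 2.0000: term = 314.496223
  t = 3.0000: term = 585.109251
  t = 4.0000: term = 907.146126
  t = 5.0000: term = 1265.785292
  t = 6.0000: term = 1648.464566
  t = 7.0000: term = 31253.281698
Convexity = (1/P) * sum = 36086.977635 / 973.516993 = 37.068667

Answer: Convexity = 37.0687


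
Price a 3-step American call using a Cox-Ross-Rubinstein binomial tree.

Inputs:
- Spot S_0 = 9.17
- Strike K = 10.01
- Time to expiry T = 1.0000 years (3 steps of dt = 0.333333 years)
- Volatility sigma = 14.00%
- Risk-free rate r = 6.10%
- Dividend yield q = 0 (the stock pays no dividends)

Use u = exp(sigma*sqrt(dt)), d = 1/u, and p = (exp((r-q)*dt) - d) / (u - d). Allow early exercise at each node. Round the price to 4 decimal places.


Answer: Price = V(0,0) = 0.3523

Derivation:
dt = T/N = 0.333333
u = exp(sigma*sqrt(dt)) = 1.084186; d = 1/u = 0.922351
p = (exp((r-q)*dt) - d) / (u - d) = 0.606733
Discount per step: exp(-r*dt) = 0.979872
Stock lattice S(k, i) with i counting down-moves:
  k=0: S(0,0) = 9.1700
  k=1: S(1,0) = 9.9420; S(1,1) = 8.4580
  k=2: S(2,0) = 10.7790; S(2,1) = 9.1700; S(2,2) = 7.8012
  k=3: S(3,0) = 11.6864; S(3,1) = 9.9420; S(3,2) = 8.4580; S(3,3) = 7.1955
Terminal payoffs V(N, i) = max(S_T - K, 0):
  V(3,0) = 1.676384; V(3,1) = 0.000000; V(3,2) = 0.000000; V(3,3) = 0.000000
Backward induction: V(k, i) = exp(-r*dt) * [p * V(k+1, i) + (1-p) * V(k+1, i+1)]; then take max(V_cont, immediate exercise) for American.
  V(2,0) = exp(-r*dt) * [p*1.676384 + (1-p)*0.000000] = 0.996645; exercise = 0.768952; V(2,0) = max -> 0.996645
  V(2,1) = exp(-r*dt) * [p*0.000000 + (1-p)*0.000000] = 0.000000; exercise = 0.000000; V(2,1) = max -> 0.000000
  V(2,2) = exp(-r*dt) * [p*0.000000 + (1-p)*0.000000] = 0.000000; exercise = 0.000000; V(2,2) = max -> 0.000000
  V(1,0) = exp(-r*dt) * [p*0.996645 + (1-p)*0.000000] = 0.592526; exercise = 0.000000; V(1,0) = max -> 0.592526
  V(1,1) = exp(-r*dt) * [p*0.000000 + (1-p)*0.000000] = 0.000000; exercise = 0.000000; V(1,1) = max -> 0.000000
  V(0,0) = exp(-r*dt) * [p*0.592526 + (1-p)*0.000000] = 0.352269; exercise = 0.000000; V(0,0) = max -> 0.352269


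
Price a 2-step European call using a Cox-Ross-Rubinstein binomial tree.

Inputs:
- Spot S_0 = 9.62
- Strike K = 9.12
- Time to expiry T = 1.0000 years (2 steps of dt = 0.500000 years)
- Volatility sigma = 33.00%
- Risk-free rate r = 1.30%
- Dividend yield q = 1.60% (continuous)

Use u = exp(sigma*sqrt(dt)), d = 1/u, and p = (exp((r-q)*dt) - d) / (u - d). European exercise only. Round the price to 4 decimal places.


dt = T/N = 0.500000
u = exp(sigma*sqrt(dt)) = 1.262817; d = 1/u = 0.791880
p = (exp((r-q)*dt) - d) / (u - d) = 0.438744
Discount per step: exp(-r*dt) = 0.993521
Stock lattice S(k, i) with i counting down-moves:
  k=0: S(0,0) = 9.6200
  k=1: S(1,0) = 12.1483; S(1,1) = 7.6179
  k=2: S(2,0) = 15.3411; S(2,1) = 9.6200; S(2,2) = 6.0325
Terminal payoffs V(N, i) = max(S_T - K, 0):
  V(2,0) = 6.221088; V(2,1) = 0.500000; V(2,2) = 0.000000
Backward induction: V(k, i) = exp(-r*dt) * [p * V(k+1, i) + (1-p) * V(k+1, i+1)].
  V(1,0) = exp(-r*dt) * [p*6.221088 + (1-p)*0.500000] = 2.990592
  V(1,1) = exp(-r*dt) * [p*0.500000 + (1-p)*0.000000] = 0.217951
  V(0,0) = exp(-r*dt) * [p*2.990592 + (1-p)*0.217951] = 1.425138

Answer: Price = V(0,0) = 1.4251


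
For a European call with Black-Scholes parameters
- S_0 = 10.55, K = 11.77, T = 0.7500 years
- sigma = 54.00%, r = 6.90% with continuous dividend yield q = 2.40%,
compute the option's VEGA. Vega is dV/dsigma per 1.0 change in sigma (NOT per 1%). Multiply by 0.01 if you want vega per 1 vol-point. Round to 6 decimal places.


d1 = 0.0720018624; d2 = -0.3956518557
phi(d1) = 0.3979095076; exp(-qT) = 0.9821610324; exp(-rT) = 0.9495662287
Vega = S * exp(-qT) * phi(d1) * sqrt(T) = 10.5500 * 0.9821610324 * 0.3979095076 * 0.8660254038 = 3.570673

Answer: Vega = 3.570673


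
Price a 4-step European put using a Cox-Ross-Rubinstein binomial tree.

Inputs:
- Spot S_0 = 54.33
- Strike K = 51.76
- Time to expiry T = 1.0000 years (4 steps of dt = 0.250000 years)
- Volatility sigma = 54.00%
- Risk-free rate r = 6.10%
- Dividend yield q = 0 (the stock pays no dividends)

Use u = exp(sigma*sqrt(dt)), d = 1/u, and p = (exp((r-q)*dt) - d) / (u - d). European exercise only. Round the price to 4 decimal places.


dt = T/N = 0.250000
u = exp(sigma*sqrt(dt)) = 1.309964; d = 1/u = 0.763379
p = (exp((r-q)*dt) - d) / (u - d) = 0.461021
Discount per step: exp(-r*dt) = 0.984866
Stock lattice S(k, i) with i counting down-moves:
  k=0: S(0,0) = 54.3300
  k=1: S(1,0) = 71.1704; S(1,1) = 41.4744
  k=2: S(2,0) = 93.2307; S(2,1) = 54.3300; S(2,2) = 31.6607
  k=3: S(3,0) = 122.1288; S(3,1) = 71.1704; S(3,2) = 41.4744; S(3,3) = 24.1691
  k=4: S(4,0) = 159.9844; S(4,1) = 93.2307; S(4,2) = 54.3300; S(4,3) = 31.6607; S(4,4) = 18.4502
Terminal payoffs V(N, i) = max(K - S_T, 0):
  V(4,0) = 0.000000; V(4,1) = 0.000000; V(4,2) = 0.000000; V(4,3) = 20.099287; V(4,4) = 33.309775
Backward induction: V(k, i) = exp(-r*dt) * [p * V(k+1, i) + (1-p) * V(k+1, i+1)].
  V(3,0) = exp(-r*dt) * [p*0.000000 + (1-p)*0.000000] = 0.000000
  V(3,1) = exp(-r*dt) * [p*0.000000 + (1-p)*0.000000] = 0.000000
  V(3,2) = exp(-r*dt) * [p*0.000000 + (1-p)*20.099287] = 10.669134
  V(3,3) = exp(-r*dt) * [p*20.099287 + (1-p)*33.309775] = 26.807510
  V(2,0) = exp(-r*dt) * [p*0.000000 + (1-p)*0.000000] = 0.000000
  V(2,1) = exp(-r*dt) * [p*0.000000 + (1-p)*10.669134] = 5.663406
  V(2,2) = exp(-r*dt) * [p*10.669134 + (1-p)*26.807510] = 19.074261
  V(1,0) = exp(-r*dt) * [p*0.000000 + (1-p)*5.663406] = 3.006257
  V(1,1) = exp(-r*dt) * [p*5.663406 + (1-p)*19.074261] = 12.696464
  V(0,0) = exp(-r*dt) * [p*3.006257 + (1-p)*12.696464] = 8.104530

Answer: Price = V(0,0) = 8.1045


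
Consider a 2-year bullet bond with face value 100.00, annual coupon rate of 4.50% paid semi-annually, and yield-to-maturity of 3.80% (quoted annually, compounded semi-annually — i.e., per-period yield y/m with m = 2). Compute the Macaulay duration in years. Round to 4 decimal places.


Coupon per period c = face * coupon_rate / m = 2.250000
Periods per year m = 2; per-period yield y/m = 0.019000
Number of cashflows N = 4
Cashflows (t years, CF_t, discount factor 1/(1+y/m)^(m*t), PV):
  t = 0.5000: CF_t = 2.250000, DF = 0.981354, PV = 2.208047
  t = 1.0000: CF_t = 2.250000, DF = 0.963056, PV = 2.166876
  t = 1.5000: CF_t = 2.250000, DF = 0.945099, PV = 2.126473
  t = 2.0000: CF_t = 102.250000, DF = 0.927477, PV = 94.834548
Price P = sum_t PV_t = 101.335945
Macaulay numerator sum_t t * PV_t:
  t * PV_t at t = 0.5000: 1.104024
  t * PV_t at t = 1.0000: 2.166876
  t * PV_t at t = 1.5000: 3.189710
  t * PV_t at t = 2.0000: 189.669097
Macaulay duration D = (sum_t t * PV_t) / P = 196.129707 / 101.335945 = 1.935441

Answer: Macaulay duration = 1.9354 years


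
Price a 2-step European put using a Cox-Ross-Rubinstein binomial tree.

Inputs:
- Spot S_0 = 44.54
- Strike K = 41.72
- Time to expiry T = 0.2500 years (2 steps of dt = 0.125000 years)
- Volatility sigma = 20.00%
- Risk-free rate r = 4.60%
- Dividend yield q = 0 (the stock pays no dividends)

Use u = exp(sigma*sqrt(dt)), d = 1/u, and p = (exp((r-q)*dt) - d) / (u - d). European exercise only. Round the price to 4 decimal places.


Answer: Price = V(0,0) = 0.6867

Derivation:
dt = T/N = 0.125000
u = exp(sigma*sqrt(dt)) = 1.073271; d = 1/u = 0.931731
p = (exp((r-q)*dt) - d) / (u - d) = 0.523071
Discount per step: exp(-r*dt) = 0.994266
Stock lattice S(k, i) with i counting down-moves:
  k=0: S(0,0) = 44.5400
  k=1: S(1,0) = 47.8035; S(1,1) = 41.4993
  k=2: S(2,0) = 51.3061; S(2,1) = 44.5400; S(2,2) = 38.6662
Terminal payoffs V(N, i) = max(K - S_T, 0):
  V(2,0) = 0.000000; V(2,1) = 0.000000; V(2,2) = 3.053782
Backward induction: V(k, i) = exp(-r*dt) * [p * V(k+1, i) + (1-p) * V(k+1, i+1)].
  V(1,0) = exp(-r*dt) * [p*0.000000 + (1-p)*0.000000] = 0.000000
  V(1,1) = exp(-r*dt) * [p*0.000000 + (1-p)*3.053782] = 1.448085
  V(0,0) = exp(-r*dt) * [p*0.000000 + (1-p)*1.448085] = 0.686673


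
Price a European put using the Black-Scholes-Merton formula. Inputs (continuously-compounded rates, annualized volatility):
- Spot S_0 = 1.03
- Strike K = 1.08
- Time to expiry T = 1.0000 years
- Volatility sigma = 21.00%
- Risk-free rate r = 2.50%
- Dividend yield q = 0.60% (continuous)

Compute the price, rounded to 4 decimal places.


Answer: Price = 0.1024

Derivation:
d1 = (ln(S/K) + (r - q + 0.5*sigma^2) * T) / (sigma * sqrt(T)) = -0.03024876
d2 = d1 - sigma * sqrt(T) = -0.24024876
exp(-rT) = 0.97530991; exp(-qT) = 0.99401796
P = K * exp(-rT) * N(-d2) - S_0 * exp(-qT) * N(-d1)
N(-d1) = 0.51206567; N(-d2) = 0.59493129
P = 1.0800 * 0.97530991 * 0.59493129 - 1.0300 * 0.99401796 * 0.51206567 = 0.1024


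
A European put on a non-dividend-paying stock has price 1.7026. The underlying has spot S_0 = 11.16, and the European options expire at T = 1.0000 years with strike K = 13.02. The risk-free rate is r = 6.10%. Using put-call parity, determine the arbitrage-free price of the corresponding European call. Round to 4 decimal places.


Answer: Call price = 0.6131

Derivation:
Put-call parity: C - P = S_0 * exp(-qT) - K * exp(-rT).
S_0 * exp(-qT) = 11.1600 * 1.00000000 = 11.16000000
K * exp(-rT) = 13.0200 * 0.94082324 = 12.24951858
C = P + S*exp(-qT) - K*exp(-rT)
C = 1.7026 + 11.16000000 - 12.24951858 = 0.6131


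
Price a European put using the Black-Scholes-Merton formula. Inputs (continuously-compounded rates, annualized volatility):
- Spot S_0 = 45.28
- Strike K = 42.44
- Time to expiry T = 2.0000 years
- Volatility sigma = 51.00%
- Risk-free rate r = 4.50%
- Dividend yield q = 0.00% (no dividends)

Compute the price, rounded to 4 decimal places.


Answer: Price = 8.8504

Derivation:
d1 = (ln(S/K) + (r - q + 0.5*sigma^2) * T) / (sigma * sqrt(T)) = 0.57521628
d2 = d1 - sigma * sqrt(T) = -0.14603264
exp(-rT) = 0.91393119; exp(-qT) = 1.00000000
P = K * exp(-rT) * N(-d2) - S_0 * exp(-qT) * N(-d1)
N(-d1) = 0.28257252; N(-d2) = 0.55805219
P = 42.4400 * 0.91393119 * 0.55805219 - 45.2800 * 1.00000000 * 0.28257252 = 8.8504


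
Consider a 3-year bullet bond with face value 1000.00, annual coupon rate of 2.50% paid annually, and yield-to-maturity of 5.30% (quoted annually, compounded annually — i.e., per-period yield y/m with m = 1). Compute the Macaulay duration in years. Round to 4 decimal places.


Answer: Macaulay duration = 2.9242 years

Derivation:
Coupon per period c = face * coupon_rate / m = 25.000000
Periods per year m = 1; per-period yield y/m = 0.053000
Number of cashflows N = 3
Cashflows (t years, CF_t, discount factor 1/(1+y/m)^(m*t), PV):
  t = 1.0000: CF_t = 25.000000, DF = 0.949668, PV = 23.741690
  t = 2.0000: CF_t = 25.000000, DF = 0.901869, PV = 22.546715
  t = 3.0000: CF_t = 1025.000000, DF = 0.856475, PV = 877.887271
Price P = sum_t PV_t = 924.175676
Macaulay numerator sum_t t * PV_t:
  t * PV_t at t = 1.0000: 23.741690
  t * PV_t at t = 2.0000: 45.093429
  t * PV_t at t = 3.0000: 2633.661812
Macaulay duration D = (sum_t t * PV_t) / P = 2702.496932 / 924.175676 = 2.924224


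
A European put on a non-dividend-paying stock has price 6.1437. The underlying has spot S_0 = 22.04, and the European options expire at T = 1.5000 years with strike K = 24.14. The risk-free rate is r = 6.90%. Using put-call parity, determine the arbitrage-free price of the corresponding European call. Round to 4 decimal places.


Answer: Call price = 6.4172

Derivation:
Put-call parity: C - P = S_0 * exp(-qT) - K * exp(-rT).
S_0 * exp(-qT) = 22.0400 * 1.00000000 = 22.04000000
K * exp(-rT) = 24.1400 * 0.90167602 = 21.76645919
C = P + S*exp(-qT) - K*exp(-rT)
C = 6.1437 + 22.04000000 - 21.76645919 = 6.4172


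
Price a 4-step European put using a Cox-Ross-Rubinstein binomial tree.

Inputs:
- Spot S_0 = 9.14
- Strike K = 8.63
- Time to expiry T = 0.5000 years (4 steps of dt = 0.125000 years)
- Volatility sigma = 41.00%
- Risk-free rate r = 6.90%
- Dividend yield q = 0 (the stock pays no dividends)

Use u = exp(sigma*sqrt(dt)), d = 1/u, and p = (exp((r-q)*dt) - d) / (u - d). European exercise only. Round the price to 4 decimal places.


dt = T/N = 0.125000
u = exp(sigma*sqrt(dt)) = 1.155990; d = 1/u = 0.865060
p = (exp((r-q)*dt) - d) / (u - d) = 0.493599
Discount per step: exp(-r*dt) = 0.991412
Stock lattice S(k, i) with i counting down-moves:
  k=0: S(0,0) = 9.1400
  k=1: S(1,0) = 10.5657; S(1,1) = 7.9066
  k=2: S(2,0) = 12.2139; S(2,1) = 9.1400; S(2,2) = 6.8397
  k=3: S(3,0) = 14.1191; S(3,1) = 10.5657; S(3,2) = 7.9066; S(3,3) = 5.9168
  k=4: S(4,0) = 16.3216; S(4,1) = 12.2139; S(4,2) = 9.1400; S(4,3) = 6.8397; S(4,4) = 5.1184
Terminal payoffs V(N, i) = max(K - S_T, 0):
  V(4,0) = 0.000000; V(4,1) = 0.000000; V(4,2) = 0.000000; V(4,3) = 1.790281; V(4,4) = 3.511646
Backward induction: V(k, i) = exp(-r*dt) * [p * V(k+1, i) + (1-p) * V(k+1, i+1)].
  V(3,0) = exp(-r*dt) * [p*0.000000 + (1-p)*0.000000] = 0.000000
  V(3,1) = exp(-r*dt) * [p*0.000000 + (1-p)*0.000000] = 0.000000
  V(3,2) = exp(-r*dt) * [p*0.000000 + (1-p)*1.790281] = 0.898815
  V(3,3) = exp(-r*dt) * [p*1.790281 + (1-p)*3.511646] = 2.639122
  V(2,0) = exp(-r*dt) * [p*0.000000 + (1-p)*0.000000] = 0.000000
  V(2,1) = exp(-r*dt) * [p*0.000000 + (1-p)*0.898815] = 0.451252
  V(2,2) = exp(-r*dt) * [p*0.898815 + (1-p)*2.639122] = 1.764822
  V(1,0) = exp(-r*dt) * [p*0.000000 + (1-p)*0.451252] = 0.226552
  V(1,1) = exp(-r*dt) * [p*0.451252 + (1-p)*1.764822] = 1.106858
  V(0,0) = exp(-r*dt) * [p*0.226552 + (1-p)*1.106858] = 0.666566

Answer: Price = V(0,0) = 0.6666


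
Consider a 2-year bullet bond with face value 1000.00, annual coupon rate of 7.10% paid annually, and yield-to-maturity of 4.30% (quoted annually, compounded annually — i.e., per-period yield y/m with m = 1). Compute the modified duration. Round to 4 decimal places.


Coupon per period c = face * coupon_rate / m = 71.000000
Periods per year m = 1; per-period yield y/m = 0.043000
Number of cashflows N = 2
Cashflows (t years, CF_t, discount factor 1/(1+y/m)^(m*t), PV):
  t = 1.0000: CF_t = 71.000000, DF = 0.958773, PV = 68.072867
  t = 2.0000: CF_t = 1071.000000, DF = 0.919245, PV = 984.511637
Price P = sum_t PV_t = 1052.584504
First compute Macaulay numerator sum_t t * PV_t:
  t * PV_t at t = 1.0000: 68.072867
  t * PV_t at t = 2.0000: 1969.023274
Macaulay duration D = 2037.096141 / 1052.584504 = 1.935328
Modified duration = D / (1 + y/m) = 1.935328 / (1 + 0.043000) = 1.855540

Answer: Modified duration = 1.8555


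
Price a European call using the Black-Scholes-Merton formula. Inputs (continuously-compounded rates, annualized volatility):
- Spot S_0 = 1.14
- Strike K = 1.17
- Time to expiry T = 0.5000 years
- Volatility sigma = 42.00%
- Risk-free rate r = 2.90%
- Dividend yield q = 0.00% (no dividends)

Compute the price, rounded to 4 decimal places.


d1 = (ln(S/K) + (r - q + 0.5*sigma^2) * T) / (sigma * sqrt(T)) = 0.10985245
d2 = d1 - sigma * sqrt(T) = -0.18713240
exp(-rT) = 0.98560462; exp(-qT) = 1.00000000
C = S_0 * exp(-qT) * N(d1) - K * exp(-rT) * N(d2)
N(d1) = 0.54373680; N(d2) = 0.42577841
C = 1.1400 * 1.00000000 * 0.54373680 - 1.1700 * 0.98560462 * 0.42577841 = 0.1289

Answer: Price = 0.1289


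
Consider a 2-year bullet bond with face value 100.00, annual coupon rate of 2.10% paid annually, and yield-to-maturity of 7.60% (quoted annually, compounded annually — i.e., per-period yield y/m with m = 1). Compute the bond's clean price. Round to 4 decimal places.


Answer: Price = 90.1380

Derivation:
Coupon per period c = face * coupon_rate / m = 2.100000
Periods per year m = 1; per-period yield y/m = 0.076000
Number of cashflows N = 2
Cashflows (t years, CF_t, discount factor 1/(1+y/m)^(m*t), PV):
  t = 1.0000: CF_t = 2.100000, DF = 0.929368, PV = 1.951673
  t = 2.0000: CF_t = 102.100000, DF = 0.863725, PV = 88.186316
Price P = sum_t PV_t = 90.137989


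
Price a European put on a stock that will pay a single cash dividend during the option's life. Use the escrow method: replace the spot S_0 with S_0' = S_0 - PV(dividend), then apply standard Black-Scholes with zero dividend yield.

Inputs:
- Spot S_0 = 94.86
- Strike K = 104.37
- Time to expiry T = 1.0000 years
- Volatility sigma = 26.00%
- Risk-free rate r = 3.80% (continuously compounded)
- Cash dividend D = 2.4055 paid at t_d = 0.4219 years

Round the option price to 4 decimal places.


PV(D) = D * exp(-r * t_d) = 2.4055 * 0.98409563 = 2.36724204
S_0' = S_0 - PV(D) = 94.8600 - 2.36724204 = 92.49275796
d1 = (ln(S_0'/K) + (r + sigma^2/2)*T) / (sigma*sqrt(T)) = -0.18850742
d2 = d1 - sigma*sqrt(T) = -0.44850742
exp(-rT) = 0.96271294
N(-d1) = 0.57476055; N(-d2) = 0.67310648
P = K * exp(-rT) * N(-d2) - S_0' * N(-d1) = 104.3700 * 0.96271294 * 0.67310648 - 92.49275796 * 0.57476055 = 14.4714

Answer: Price = 14.4714


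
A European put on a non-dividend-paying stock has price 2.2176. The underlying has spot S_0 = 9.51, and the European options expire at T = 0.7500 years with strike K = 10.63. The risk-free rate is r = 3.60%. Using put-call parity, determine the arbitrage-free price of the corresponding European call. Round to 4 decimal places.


Put-call parity: C - P = S_0 * exp(-qT) - K * exp(-rT).
S_0 * exp(-qT) = 9.5100 * 1.00000000 = 9.51000000
K * exp(-rT) = 10.6300 * 0.97336124 = 10.34683000
C = P + S*exp(-qT) - K*exp(-rT)
C = 2.2176 + 9.51000000 - 10.34683000 = 1.3808

Answer: Call price = 1.3808


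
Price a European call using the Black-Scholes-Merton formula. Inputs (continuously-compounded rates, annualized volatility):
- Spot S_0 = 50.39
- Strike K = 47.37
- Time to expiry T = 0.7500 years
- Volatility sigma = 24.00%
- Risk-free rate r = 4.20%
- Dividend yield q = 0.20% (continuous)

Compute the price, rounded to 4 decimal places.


d1 = (ln(S/K) + (r - q + 0.5*sigma^2) * T) / (sigma * sqrt(T)) = 0.54561345
d2 = d1 - sigma * sqrt(T) = 0.33776735
exp(-rT) = 0.96899096; exp(-qT) = 0.99850112
C = S_0 * exp(-qT) * N(d1) - K * exp(-rT) * N(d2)
N(d1) = 0.70733416; N(d2) = 0.63223074
C = 50.3900 * 0.99850112 * 0.70733416 - 47.3700 * 0.96899096 * 0.63223074 = 6.5691

Answer: Price = 6.5691


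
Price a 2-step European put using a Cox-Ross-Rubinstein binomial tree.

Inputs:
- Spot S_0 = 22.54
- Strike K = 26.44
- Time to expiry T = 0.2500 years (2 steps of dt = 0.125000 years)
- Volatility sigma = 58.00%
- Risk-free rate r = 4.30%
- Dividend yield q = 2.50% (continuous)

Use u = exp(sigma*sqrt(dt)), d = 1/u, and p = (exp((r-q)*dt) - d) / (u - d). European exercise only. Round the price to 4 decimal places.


dt = T/N = 0.125000
u = exp(sigma*sqrt(dt)) = 1.227600; d = 1/u = 0.814598
p = (exp((r-q)*dt) - d) / (u - d) = 0.454368
Discount per step: exp(-r*dt) = 0.994639
Stock lattice S(k, i) with i counting down-moves:
  k=0: S(0,0) = 22.5400
  k=1: S(1,0) = 27.6701; S(1,1) = 18.3610
  k=2: S(2,0) = 33.9678; S(2,1) = 22.5400; S(2,2) = 14.9569
Terminal payoffs V(N, i) = max(K - S_T, 0):
  V(2,0) = 0.000000; V(2,1) = 3.900000; V(2,2) = 11.483147
Backward induction: V(k, i) = exp(-r*dt) * [p * V(k+1, i) + (1-p) * V(k+1, i+1)].
  V(1,0) = exp(-r*dt) * [p*0.000000 + (1-p)*3.900000] = 2.116559
  V(1,1) = exp(-r*dt) * [p*3.900000 + (1-p)*11.483147] = 7.994524
  V(0,0) = exp(-r*dt) * [p*2.116559 + (1-p)*7.994524] = 5.295228

Answer: Price = V(0,0) = 5.2952


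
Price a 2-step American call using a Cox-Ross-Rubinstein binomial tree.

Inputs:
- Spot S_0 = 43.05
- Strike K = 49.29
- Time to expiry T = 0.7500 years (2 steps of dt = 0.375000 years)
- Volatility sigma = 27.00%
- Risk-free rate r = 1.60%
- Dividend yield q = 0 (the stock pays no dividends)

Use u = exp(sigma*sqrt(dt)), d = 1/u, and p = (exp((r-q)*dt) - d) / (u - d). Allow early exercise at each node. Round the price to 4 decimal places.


Answer: Price = V(0,0) = 2.3890

Derivation:
dt = T/N = 0.375000
u = exp(sigma*sqrt(dt)) = 1.179795; d = 1/u = 0.847605
p = (exp((r-q)*dt) - d) / (u - d) = 0.476875
Discount per step: exp(-r*dt) = 0.994018
Stock lattice S(k, i) with i counting down-moves:
  k=0: S(0,0) = 43.0500
  k=1: S(1,0) = 50.7902; S(1,1) = 36.4894
  k=2: S(2,0) = 59.9220; S(2,1) = 43.0500; S(2,2) = 30.9286
Terminal payoffs V(N, i) = max(S_T - K, 0):
  V(2,0) = 10.631978; V(2,1) = 0.000000; V(2,2) = 0.000000
Backward induction: V(k, i) = exp(-r*dt) * [p * V(k+1, i) + (1-p) * V(k+1, i+1)]; then take max(V_cont, immediate exercise) for American.
  V(1,0) = exp(-r*dt) * [p*10.631978 + (1-p)*0.000000] = 5.039795; exercise = 1.500168; V(1,0) = max -> 5.039795
  V(1,1) = exp(-r*dt) * [p*0.000000 + (1-p)*0.000000] = 0.000000; exercise = 0.000000; V(1,1) = max -> 0.000000
  V(0,0) = exp(-r*dt) * [p*5.039795 + (1-p)*0.000000] = 2.388975; exercise = 0.000000; V(0,0) = max -> 2.388975


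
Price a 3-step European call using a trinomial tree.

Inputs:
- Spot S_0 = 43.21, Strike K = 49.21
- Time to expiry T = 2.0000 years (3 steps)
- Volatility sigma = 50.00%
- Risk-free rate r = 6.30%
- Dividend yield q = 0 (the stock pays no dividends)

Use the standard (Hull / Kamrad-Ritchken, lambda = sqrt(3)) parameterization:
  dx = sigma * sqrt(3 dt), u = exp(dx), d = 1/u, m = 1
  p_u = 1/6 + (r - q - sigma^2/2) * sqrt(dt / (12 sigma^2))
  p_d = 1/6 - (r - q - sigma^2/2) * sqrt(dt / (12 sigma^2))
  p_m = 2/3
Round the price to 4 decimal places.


dt = T/N = 0.666667; dx = sigma*sqrt(3*dt) = 0.707107
u = exp(dx) = 2.028115; d = 1/u = 0.493069
p_u = 0.137440, p_m = 0.666667, p_d = 0.195894
Discount per step: exp(-r*dt) = 0.958870
Stock lattice S(k, j) with j the centered position index:
  k=0: S(0,+0) = 43.2100
  k=1: S(1,-1) = 21.3055; S(1,+0) = 43.2100; S(1,+1) = 87.6348
  k=2: S(2,-2) = 10.5051; S(2,-1) = 21.3055; S(2,+0) = 43.2100; S(2,+1) = 87.6348; S(2,+2) = 177.7335
  k=3: S(3,-3) = 5.1797; S(3,-2) = 10.5051; S(3,-1) = 21.3055; S(3,+0) = 43.2100; S(3,+1) = 87.6348; S(3,+2) = 177.7335; S(3,+3) = 360.4641
Terminal payoffs V(N, j) = max(S_T - K, 0):
  V(3,-3) = 0.000000; V(3,-2) = 0.000000; V(3,-1) = 0.000000; V(3,+0) = 0.000000; V(3,+1) = 38.424848; V(3,+2) = 128.523549; V(3,+3) = 311.254073
Backward induction: V(k, j) = exp(-r*dt) * [p_u * V(k+1, j+1) + p_m * V(k+1, j) + p_d * V(k+1, j-1)]
  V(2,-2) = exp(-r*dt) * [p_u*0.000000 + p_m*0.000000 + p_d*0.000000] = 0.000000
  V(2,-1) = exp(-r*dt) * [p_u*0.000000 + p_m*0.000000 + p_d*0.000000] = 0.000000
  V(2,+0) = exp(-r*dt) * [p_u*38.424848 + p_m*0.000000 + p_d*0.000000] = 5.063883
  V(2,+1) = exp(-r*dt) * [p_u*128.523549 + p_m*38.424848 + p_d*0.000000] = 41.500641
  V(2,+2) = exp(-r*dt) * [p_u*311.254073 + p_m*128.523549 + p_d*38.424848] = 130.394961
  V(1,-1) = exp(-r*dt) * [p_u*5.063883 + p_m*0.000000 + p_d*0.000000] = 0.667352
  V(1,+0) = exp(-r*dt) * [p_u*41.500641 + p_m*5.063883 + p_d*0.000000] = 8.706300
  V(1,+1) = exp(-r*dt) * [p_u*130.394961 + p_m*41.500641 + p_d*5.063883] = 44.664640
  V(0,+0) = exp(-r*dt) * [p_u*44.664640 + p_m*8.706300 + p_d*0.667352] = 11.577029

Answer: Price = V(0,0) = 11.5770


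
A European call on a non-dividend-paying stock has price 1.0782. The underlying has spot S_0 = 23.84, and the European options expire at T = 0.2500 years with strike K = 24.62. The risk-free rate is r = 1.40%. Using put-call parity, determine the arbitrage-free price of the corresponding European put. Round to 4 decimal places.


Answer: Put price = 1.7722

Derivation:
Put-call parity: C - P = S_0 * exp(-qT) - K * exp(-rT).
S_0 * exp(-qT) = 23.8400 * 1.00000000 = 23.84000000
K * exp(-rT) = 24.6200 * 0.99650612 = 24.53398062
P = C - S*exp(-qT) + K*exp(-rT)
P = 1.0782 - 23.84000000 + 24.53398062 = 1.7722


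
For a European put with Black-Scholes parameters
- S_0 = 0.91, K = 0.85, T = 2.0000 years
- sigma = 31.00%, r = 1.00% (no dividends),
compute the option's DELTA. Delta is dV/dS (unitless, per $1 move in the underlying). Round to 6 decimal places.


d1 = 0.4204052046; d2 = -0.0180009997
phi(d1) = 0.3652004854; exp(-qT) = 1.0000000000; exp(-rT) = 0.9801986733
N(-d1) = 0.3370947333
Delta = -exp(-qT) * N(-d1) = -1.0000000000 * 0.3370947333 = -0.337095

Answer: Delta = -0.337095


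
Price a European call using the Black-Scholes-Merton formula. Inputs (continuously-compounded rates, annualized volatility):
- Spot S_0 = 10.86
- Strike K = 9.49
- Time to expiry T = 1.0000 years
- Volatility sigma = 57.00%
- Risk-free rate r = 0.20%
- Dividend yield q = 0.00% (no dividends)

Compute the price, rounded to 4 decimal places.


Answer: Price = 3.0387

Derivation:
d1 = (ln(S/K) + (r - q + 0.5*sigma^2) * T) / (sigma * sqrt(T)) = 0.52508369
d2 = d1 - sigma * sqrt(T) = -0.04491631
exp(-rT) = 0.99800200; exp(-qT) = 1.00000000
C = S_0 * exp(-qT) * N(d1) - K * exp(-rT) * N(d2)
N(d1) = 0.70023749; N(d2) = 0.48208701
C = 10.8600 * 1.00000000 * 0.70023749 - 9.4900 * 0.99800200 * 0.48208701 = 3.0387
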